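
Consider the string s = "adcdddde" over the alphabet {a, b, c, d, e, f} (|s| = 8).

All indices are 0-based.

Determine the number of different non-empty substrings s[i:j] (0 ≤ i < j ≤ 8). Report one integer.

29

sorted suffixes:
  #0 SA[0]=0  'adcdddde'
  #1 SA[1]=2  'cdddde'
  #2 SA[2]=1  'dcdddde'
  #3 SA[3]=3  'dddde'
  #4 SA[4]=4  'ddde'
  #5 SA[5]=5  'dde'
  #6 SA[6]=6  'de'
  #7 SA[7]=7  'e'

SA = [0, 2, 1, 3, 4, 5, 6, 7]
[i] adj suffixes → lcp
  [1] 0/2 → 0 ('')
  [2] 2/1 → 0 ('')
  [3] 1/3 → 1 ('d')
  [4] 3/4 → 3 ('ddd')
  [5] 4/5 → 2 ('dd')
  [6] 5/6 → 1 ('d')
  [7] 6/7 → 0 ('')

n(n+1)/2 = 8·9/2 = 36
Σ LCP = 0 + 0 + 0 + 1 + 3 + 2 + 1 + 0 = 7
distinct = 36 − 7 = 29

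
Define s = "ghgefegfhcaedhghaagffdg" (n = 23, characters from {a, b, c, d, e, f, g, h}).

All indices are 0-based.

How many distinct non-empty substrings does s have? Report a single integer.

257

sorted suffixes:
  #0 SA[0]=16  'aagffdg'
  #1 SA[1]=10  'aedhghaagffdg'
  #2 SA[2]=17  'agffdg'
  #3 SA[3]=9  'caedhghaagffdg'
  #4 SA[4]=21  'dg'
  #5 SA[5]=12  'dhghaagffdg'
  #6 SA[6]=11  'edhghaagffdg'
  #7 SA[7]=3  'efegfhcaedhghaagffdg'
  #8 SA[8]=5  'egfhcaedhghaagffdg'
  #9 SA[9]=20  'fdg'
  #10 SA[10]=4  'fegfhcaedhghaagffdg'
  #11 SA[11]=19  'ffdg'
  #12 SA[12]=7  'fhcaedhghaagffdg'
  #13 SA[13]=22  'g'
  #14 SA[14]=2  'gefegfhcaedhghaagffdg'
  #15 SA[15]=18  'gffdg'
  #16 SA[16]=6  'gfhcaedhghaagffdg'
  #17 SA[17]=14  'ghaagffdg'
  #18 SA[18]=0  'ghgefegfhcaedhghaagffdg'
  #19 SA[19]=15  'haagffdg'
  #20 SA[20]=8  'hcaedhghaagffdg'
  #21 SA[21]=1  'hgefegfhcaedhghaagffdg'
  #22 SA[22]=13  'hghaagffdg'

SA = [16, 10, 17, 9, 21, 12, 11, 3, 5, 20, 4, 19, 7, 22, 2, 18, 6, 14, 0, 15, 8, 1, 13]
rank  pair      lcp
   1  s[16:],s[10:]  1  'a'
   2  s[10:],s[17:]  1  'a'
   3  s[17:],s[9:]  0  ''
   4  s[9:],s[21:]  0  ''
   5  s[21:],s[12:]  1  'd'
   6  s[12:],s[11:]  0  ''
   7  s[11:],s[3:]  1  'e'
   8  s[3:],s[5:]  1  'e'
   9  s[5:],s[20:]  0  ''
  10  s[20:],s[4:]  1  'f'
  11  s[4:],s[19:]  1  'f'
  12  s[19:],s[7:]  1  'f'
  13  s[7:],s[22:]  0  ''
  14  s[22:],s[2:]  1  'g'
  15  s[2:],s[18:]  1  'g'
  16  s[18:],s[6:]  2  'gf'
  17  s[6:],s[14:]  1  'g'
  18  s[14:],s[0:]  2  'gh'
  19  s[0:],s[15:]  0  ''
  20  s[15:],s[8:]  1  'h'
  21  s[8:],s[1:]  1  'h'
  22  s[1:],s[13:]  2  'hg'

n(n+1)/2 = 23·24/2 = 276
Σ LCP = 0 + 1 + 1 + 0 + 0 + 1 + 0 + 1 + 1 + 0 + 1 + 1 + 1 + 0 + 1 + 1 + 2 + 1 + 2 + 0 + 1 + 1 + 2 = 19
distinct = 276 − 19 = 257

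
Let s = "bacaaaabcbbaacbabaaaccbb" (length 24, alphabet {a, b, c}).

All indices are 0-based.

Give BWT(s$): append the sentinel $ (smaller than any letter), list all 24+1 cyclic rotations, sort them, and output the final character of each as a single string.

bcababababaababc$ccaaacba

rank  rotation                   last
    0  $bacaaaabcbbaacbabaaaccbb  b
    1  aaaabcbbaacbabaaaccbb$bac  c
    2  aaabcbbaacbabaaaccbb$baca  a
    3  aaaccbb$bacaaaabcbbaacbab  b
    4  aabcbbaacbabaaaccbb$bacaa  a
    5  aacbabaaaccbb$bacaaaabcbb  b
    6  aaccbb$bacaaaabcbbaacbaba  a
    7  abaaaccbb$bacaaaabcbbaacb  b
    8  abcbbaacbabaaaccbb$bacaaa  a
    9  acaaaabcbbaacbabaaaccbb$b  b
   10  acbabaaaccbb$bacaaaabcbba  a
   11  accbb$bacaaaabcbbaacbabaa  a
   12  b$bacaaaabcbbaacbabaaaccb  b
   13  baaaccbb$bacaaaabcbbaacba  a
   14  baacbabaaaccbb$bacaaaabcb  b
   15  babaaaccbb$bacaaaabcbbaac  c
   16  bacaaaabcbbaacbabaaaccbb$  $
   17  bb$bacaaaabcbbaacbabaaacc  c
   18  bbaacbabaaaccbb$bacaaaabc  c
   19  bcbbaacbabaaaccbb$bacaaaa  a
   20  caaaabcbbaacbabaaaccbb$ba  a
   21  cbabaaaccbb$bacaaaabcbbaa  a
   22  cbb$bacaaaabcbbaacbabaaac  c
   23  cbbaacbabaaaccbb$bacaaaab  b
   24  ccbb$bacaaaabcbbaacbabaaa  a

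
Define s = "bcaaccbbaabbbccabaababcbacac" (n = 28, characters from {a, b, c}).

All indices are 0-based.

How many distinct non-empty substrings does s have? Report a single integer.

rank→(start, suffix):
  0 → (17, 'aababcbacac')
  1 → (8, 'aabbbccabaababcbacac')
  2 → (2, 'aaccbbaabbbccabaababcbacac')
  3 → (15, 'abaababcbacac')
  4 → (18, 'ababcbacac')
  5 → (9, 'abbbccabaababcbacac')
  6 → (20, 'abcbacac')
  7 → (26, 'ac')
  8 → (24, 'acac')
  9 → (3, 'accbbaabbbccabaababcbacac')
  10 → (16, 'baababcbacac')
  11 → (7, 'baabbbccabaababcbacac')
  12 → (19, 'babcbacac')
  13 → (23, 'bacac')
  14 → (6, 'bbaabbbccabaababcbacac')
  15 → (10, 'bbbccabaababcbacac')
  16 → (11, 'bbccabaababcbacac')
  17 → (0, 'bcaaccbbaabbbccabaababcbacac')
  18 → (21, 'bcbacac')
  19 → (12, 'bccabaababcbacac')
  20 → (27, 'c')
  21 → (1, 'caaccbbaabbbccabaababcbacac')
  22 → (14, 'cabaababcbacac')
  23 → (25, 'cac')
  24 → (22, 'cbacac')
  25 → (5, 'cbbaabbbccabaababcbacac')
  26 → (13, 'ccabaababcbacac')
  27 → (4, 'ccbbaabbbccabaababcbacac')

SA = [17, 8, 2, 15, 18, 9, 20, 26, 24, 3, 16, 7, 19, 23, 6, 10, 11, 0, 21, 12, 27, 1, 14, 25, 22, 5, 13, 4]
i: (SA[i-1],SA[i]) lcp shared
  1: (17,8) 3 'aab'
  2: (8,2) 2 'aa'
  3: (2,15) 1 'a'
  4: (15,18) 3 'aba'
  5: (18,9) 2 'ab'
  6: (9,20) 2 'ab'
  7: (20,26) 1 'a'
  8: (26,24) 2 'ac'
  9: (24,3) 2 'ac'
  10: (3,16) 0 ''
  11: (16,7) 4 'baab'
  12: (7,19) 2 'ba'
  13: (19,23) 2 'ba'
  14: (23,6) 1 'b'
  15: (6,10) 2 'bb'
  16: (10,11) 2 'bb'
  17: (11,0) 1 'b'
  18: (0,21) 2 'bc'
  19: (21,12) 2 'bc'
  20: (12,27) 0 ''
  21: (27,1) 1 'c'
  22: (1,14) 2 'ca'
  23: (14,25) 2 'ca'
  24: (25,22) 1 'c'
  25: (22,5) 2 'cb'
  26: (5,13) 1 'c'
  27: (13,4) 2 'cc'

n(n+1)/2 = 28·29/2 = 406
Σ LCP = 0 + 3 + 2 + 1 + 3 + 2 + 2 + 1 + 2 + 2 + 0 + 4 + 2 + 2 + 1 + 2 + 2 + 1 + 2 + 2 + 0 + 1 + 2 + 2 + 1 + 2 + 1 + 2 = 47
distinct = 406 − 47 = 359

359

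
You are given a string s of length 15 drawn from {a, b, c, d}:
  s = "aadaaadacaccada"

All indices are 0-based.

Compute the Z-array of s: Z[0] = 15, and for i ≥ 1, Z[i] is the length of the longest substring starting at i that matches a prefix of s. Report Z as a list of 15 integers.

[15, 1, 0, 2, 4, 1, 0, 1, 0, 1, 0, 0, 1, 0, 1]

Z[0]=15
i=1: i≥r, start 0; Z[1]=1 extend→box=[1,2)
i=2: i≥r, start 0; Z[2]=0
i=3: i≥r, start 0; Z[3]=2 extend→box=[3,5)
i=4: min(r-i=1, Z[1]=1)=1; Z[4]=4 extend→box=[4,8)
i=5: min(r-i=3, Z[1]=1)=1; Z[5]=1
i=6: min(r-i=2, Z[2]=0)=0; Z[6]=0
i=7: min(r-i=1, Z[3]=2)=1; Z[7]=1
i=8: i≥r, start 0; Z[8]=0
i=9: i≥r, start 0; Z[9]=1 extend→box=[9,10)
i=10: i≥r, start 0; Z[10]=0
i=11: i≥r, start 0; Z[11]=0
i=12: i≥r, start 0; Z[12]=1 extend→box=[12,13)
i=13: i≥r, start 0; Z[13]=0
i=14: i≥r, start 0; Z[14]=1 extend→box=[14,15)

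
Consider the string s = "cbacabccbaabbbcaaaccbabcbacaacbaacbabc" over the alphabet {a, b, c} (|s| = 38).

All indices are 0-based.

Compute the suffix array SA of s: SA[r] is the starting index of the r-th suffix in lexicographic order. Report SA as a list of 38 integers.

[15, 9, 27, 31, 16, 10, 35, 21, 4, 25, 2, 28, 32, 17, 8, 30, 34, 20, 24, 1, 11, 12, 36, 13, 22, 5, 37, 14, 26, 3, 7, 29, 33, 19, 23, 0, 6, 18]

sorted suffixes:
  #0 SA[0]=15  'aaaccbabcbacaacbaacbabc'
  #1 SA[1]=9  'aabbbcaaaccbabcbacaacbaacbabc'
  #2 SA[2]=27  'aacbaacbabc'
  #3 SA[3]=31  'aacbabc'
  #4 SA[4]=16  'aaccbabcbacaacbaacbabc'
  #5 SA[5]=10  'abbbcaaaccbabcbacaacbaacbabc'
  #6 SA[6]=35  'abc'
  #7 SA[7]=21  'abcbacaacbaacbabc'
  #8 SA[8]=4  'abccbaabbbcaaaccbabcbacaacbaacbabc'
  #9 SA[9]=25  'acaacbaacbabc'
  #10 SA[10]=2  'acabccbaabbbcaaaccbabcbacaacbaacbabc'
  #11 SA[11]=28  'acbaacbabc'
  #12 SA[12]=32  'acbabc'
  #13 SA[13]=17  'accbabcbacaacbaacbabc'
  #14 SA[14]=8  'baabbbcaaaccbabcbacaacbaacbabc'
  #15 SA[15]=30  'baacbabc'
  #16 SA[16]=34  'babc'
  #17 SA[17]=20  'babcbacaacbaacbabc'
  #18 SA[18]=24  'bacaacbaacbabc'
  #19 SA[19]=1  'bacabccbaabbbcaaaccbabcbacaacbaacbabc'
  #20 SA[20]=11  'bbbcaaaccbabcbacaacbaacbabc'
  #21 SA[21]=12  'bbcaaaccbabcbacaacbaacbabc'
  #22 SA[22]=36  'bc'
  #23 SA[23]=13  'bcaaaccbabcbacaacbaacbabc'
  #24 SA[24]=22  'bcbacaacbaacbabc'
  #25 SA[25]=5  'bccbaabbbcaaaccbabcbacaacbaacbabc'
  #26 SA[26]=37  'c'
  #27 SA[27]=14  'caaaccbabcbacaacbaacbabc'
  #28 SA[28]=26  'caacbaacbabc'
  #29 SA[29]=3  'cabccbaabbbcaaaccbabcbacaacbaacbabc'
  #30 SA[30]=7  'cbaabbbcaaaccbabcbacaacbaacbabc'
  #31 SA[31]=29  'cbaacbabc'
  #32 SA[32]=33  'cbabc'
  #33 SA[33]=19  'cbabcbacaacbaacbabc'
  #34 SA[34]=23  'cbacaacbaacbabc'
  #35 SA[35]=0  'cbacabccbaabbbcaaaccbabcbacaacbaacbabc'
  #36 SA[36]=6  'ccbaabbbcaaaccbabcbacaacbaacbabc'
  #37 SA[37]=18  'ccbabcbacaacbaacbabc'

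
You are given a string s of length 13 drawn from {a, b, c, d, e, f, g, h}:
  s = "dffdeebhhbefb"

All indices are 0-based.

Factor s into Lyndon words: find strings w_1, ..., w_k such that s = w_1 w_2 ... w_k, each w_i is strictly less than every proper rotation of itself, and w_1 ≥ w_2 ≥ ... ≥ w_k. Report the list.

emit factor 1: 'dff' (i=0, period=3)
emit factor 2: 'dee' (i=3, period=3)
emit factor 3: 'bhh' (i=6, period=3)
emit factor 4: 'bef' (i=9, period=3)
emit factor 5: 'b' (i=12, period=1)

["dff", "dee", "bhh", "bef", "b"]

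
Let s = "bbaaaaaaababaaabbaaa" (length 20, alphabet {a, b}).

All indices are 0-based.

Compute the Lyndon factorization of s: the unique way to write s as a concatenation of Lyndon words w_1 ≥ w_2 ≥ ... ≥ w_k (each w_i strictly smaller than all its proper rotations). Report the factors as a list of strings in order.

["b", "b", "aaaaaaababaaabb", "a", "a", "a"]

emit factor 1: 'b' (i=0, period=1)
emit factor 2: 'b' (i=1, period=1)
emit factor 3: 'aaaaaaababaaabb' (i=2, period=15)
emit factor 4: 'a' (i=17, period=1)
emit factor 5: 'a' (i=18, period=1)
emit factor 6: 'a' (i=19, period=1)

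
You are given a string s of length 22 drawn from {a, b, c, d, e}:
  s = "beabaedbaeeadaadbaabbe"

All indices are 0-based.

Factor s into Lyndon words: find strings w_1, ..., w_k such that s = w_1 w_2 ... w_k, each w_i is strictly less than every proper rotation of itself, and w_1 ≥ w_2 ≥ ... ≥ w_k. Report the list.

["be", "abaedbaeead", "aadb", "aabbe"]

emit factor 1: 'be' (i=0, period=2)
emit factor 2: 'abaedbaeead' (i=2, period=11)
emit factor 3: 'aadb' (i=13, period=4)
emit factor 4: 'aabbe' (i=17, period=5)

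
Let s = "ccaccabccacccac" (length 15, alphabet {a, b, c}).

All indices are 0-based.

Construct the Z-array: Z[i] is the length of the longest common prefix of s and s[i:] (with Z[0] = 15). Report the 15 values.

Z[0]=15
i=1: outside box; Z[1]=1 extend→box=[1,2)
i=2: outside box; Z[2]=0
i=3: outside box; Z[3]=3 extend→box=[3,6)
i=4: min(r-i=2, Z[1]=1)=1; Z[4]=1
i=5: min(r-i=1, Z[2]=0)=0; Z[5]=0
i=6: outside box; Z[6]=0
i=7: outside box; Z[7]=5 extend→box=[7,12)
i=8: min(r-i=4, Z[1]=1)=1; Z[8]=1
i=9: min(r-i=3, Z[2]=0)=0; Z[9]=0
i=10: min(r-i=2, Z[3]=3)=2; Z[10]=2
i=11: min(r-i=1, Z[4]=1)=1; Z[11]=4 extend→box=[11,15)
i=12: min(r-i=3, Z[1]=1)=1; Z[12]=1
i=13: min(r-i=2, Z[2]=0)=0; Z[13]=0
i=14: min(r-i=1, Z[3]=3)=1; Z[14]=1

[15, 1, 0, 3, 1, 0, 0, 5, 1, 0, 2, 4, 1, 0, 1]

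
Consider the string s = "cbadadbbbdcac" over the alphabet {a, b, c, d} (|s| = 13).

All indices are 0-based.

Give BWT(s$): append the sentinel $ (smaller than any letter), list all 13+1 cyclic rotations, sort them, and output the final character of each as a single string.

rank  rotation        last
    0  $cbadadbbbdcac  c
    1  ac$cbadadbbbdc  c
    2  adadbbbdcac$cb  b
    3  adbbbdcac$cbad  d
    4  badadbbbdcac$c  c
    5  bbbdcac$cbadad  d
    6  bbdcac$cbadadb  b
    7  bdcac$cbadadbb  b
    8  c$cbadadbbbdca  a
    9  cac$cbadadbbbd  d
   10  cbadadbbbdcac$  $
   11  dadbbbdcac$cba  a
   12  dbbbdcac$cbada  a
   13  dcac$cbadadbbb  b

ccbdcdbbad$aab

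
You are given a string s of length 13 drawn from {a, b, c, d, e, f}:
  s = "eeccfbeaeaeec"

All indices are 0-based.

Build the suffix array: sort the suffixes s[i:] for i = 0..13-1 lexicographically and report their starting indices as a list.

rank→(start, suffix):
  0 → (7, 'aeaeec')
  1 → (9, 'aeec')
  2 → (5, 'beaeaeec')
  3 → (12, 'c')
  4 → (2, 'ccfbeaeaeec')
  5 → (3, 'cfbeaeaeec')
  6 → (6, 'eaeaeec')
  7 → (8, 'eaeec')
  8 → (11, 'ec')
  9 → (1, 'eccfbeaeaeec')
  10 → (10, 'eec')
  11 → (0, 'eeccfbeaeaeec')
  12 → (4, 'fbeaeaeec')

[7, 9, 5, 12, 2, 3, 6, 8, 11, 1, 10, 0, 4]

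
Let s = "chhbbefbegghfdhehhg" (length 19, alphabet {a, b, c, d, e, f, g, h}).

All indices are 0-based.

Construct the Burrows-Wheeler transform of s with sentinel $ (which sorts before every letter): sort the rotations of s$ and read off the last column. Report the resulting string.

rank  rotation              last
    0  $chhbbefbegghfdhehhg  g
    1  bbefbegghfdhehhg$chh  h
    2  befbegghfdhehhg$chhb  b
    3  begghfdhehhg$chhbbef  f
    4  chhbbefbegghfdhehhg$  $
    5  dhehhg$chhbbefbegghf  f
    6  efbegghfdhehhg$chhbb  b
    7  egghfdhehhg$chhbbefb  b
    8  ehhg$chhbbefbegghfdh  h
    9  fbegghfdhehhg$chhbbe  e
   10  fdhehhg$chhbbefbeggh  h
   11  g$chhbbefbegghfdhehh  h
   12  gghfdhehhg$chhbbefbe  e
   13  ghfdhehhg$chhbbefbeg  g
   14  hbbefbegghfdhehhg$ch  h
   15  hehhg$chhbbefbegghfd  d
   16  hfdhehhg$chhbbefbegg  g
   17  hg$chhbbefbegghfdheh  h
   18  hhbbefbegghfdhehhg$c  c
   19  hhg$chhbbefbegghfdhe  e

ghbf$fbbhehheghdghce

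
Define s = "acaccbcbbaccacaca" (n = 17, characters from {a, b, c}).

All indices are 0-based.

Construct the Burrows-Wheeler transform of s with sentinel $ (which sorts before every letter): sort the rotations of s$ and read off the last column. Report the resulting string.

accc$bcbccaacabcaa

rank  rotation            last
    0  $acaccbcbbaccacaca  a
    1  a$acaccbcbbaccacac  c
    2  aca$acaccbcbbaccac  c
    3  acaca$acaccbcbbacc  c
    4  acaccbcbbaccacaca$  $
    5  accacaca$acaccbcbb  b
    6  accbcbbaccacaca$ac  c
    7  baccacaca$acaccbcb  b
    8  bbaccacaca$acaccbc  c
    9  bcbbaccacaca$acacc  c
   10  ca$acaccbcbbaccaca  a
   11  caca$acaccbcbbacca  a
   12  cacaca$acaccbcbbac  c
   13  caccbcbbaccacaca$a  a
   14  cbbaccacaca$acaccb  b
   15  cbcbbaccacaca$acac  c
   16  ccacaca$acaccbcbba  a
   17  ccbcbbaccacaca$aca  a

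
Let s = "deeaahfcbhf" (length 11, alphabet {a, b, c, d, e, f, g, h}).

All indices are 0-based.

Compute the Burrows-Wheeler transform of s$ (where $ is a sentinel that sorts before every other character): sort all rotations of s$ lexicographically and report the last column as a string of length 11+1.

rank  rotation      last
    0  $deeaahfcbhf  f
    1  aahfcbhf$dee  e
    2  ahfcbhf$deea  a
    3  bhf$deeaahfc  c
    4  cbhf$deeaahf  f
    5  deeaahfcbhf$  $
    6  eaahfcbhf$de  e
    7  eeaahfcbhf$d  d
    8  f$deeaahfcbh  h
    9  fcbhf$deeaah  h
   10  hf$deeaahfcb  b
   11  hfcbhf$deeaa  a

feacf$edhhba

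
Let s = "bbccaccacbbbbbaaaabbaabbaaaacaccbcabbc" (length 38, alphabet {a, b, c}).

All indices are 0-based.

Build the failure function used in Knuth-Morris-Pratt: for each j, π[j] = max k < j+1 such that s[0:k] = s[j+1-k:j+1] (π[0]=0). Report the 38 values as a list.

[0, 1, 0, 0, 0, 0, 0, 0, 0, 1, 2, 2, 2, 2, 0, 0, 0, 0, 1, 2, 0, 0, 1, 2, 0, 0, 0, 0, 0, 0, 0, 0, 1, 0, 0, 1, 2, 3]

π[0] = 0
j=1 s[j]='b': π[1]=1 (border 'b')
j=2 s[j]='c': k: 1→0; π[2]=0 (border '')
j=3 s[j]='c': π[3]=0 (border '')
j=4 s[j]='a': π[4]=0 (border '')
j=5 s[j]='c': π[5]=0 (border '')
j=6 s[j]='c': π[6]=0 (border '')
j=7 s[j]='a': π[7]=0 (border '')
j=8 s[j]='c': π[8]=0 (border '')
j=9 s[j]='b': π[9]=1 (border 'b')
j=10 s[j]='b': π[10]=2 (border 'bb')
j=11 s[j]='b': k: 2→1; π[11]=2 (border 'bb')
j=12 s[j]='b': k: 2→1; π[12]=2 (border 'bb')
j=13 s[j]='b': k: 2→1; π[13]=2 (border 'bb')
j=14 s[j]='a': k: 2→1→0; π[14]=0 (border '')
j=15 s[j]='a': π[15]=0 (border '')
j=16 s[j]='a': π[16]=0 (border '')
j=17 s[j]='a': π[17]=0 (border '')
j=18 s[j]='b': π[18]=1 (border 'b')
j=19 s[j]='b': π[19]=2 (border 'bb')
j=20 s[j]='a': k: 2→1→0; π[20]=0 (border '')
j=21 s[j]='a': π[21]=0 (border '')
j=22 s[j]='b': π[22]=1 (border 'b')
j=23 s[j]='b': π[23]=2 (border 'bb')
j=24 s[j]='a': k: 2→1→0; π[24]=0 (border '')
j=25 s[j]='a': π[25]=0 (border '')
j=26 s[j]='a': π[26]=0 (border '')
j=27 s[j]='a': π[27]=0 (border '')
j=28 s[j]='c': π[28]=0 (border '')
j=29 s[j]='a': π[29]=0 (border '')
j=30 s[j]='c': π[30]=0 (border '')
j=31 s[j]='c': π[31]=0 (border '')
j=32 s[j]='b': π[32]=1 (border 'b')
j=33 s[j]='c': k: 1→0; π[33]=0 (border '')
j=34 s[j]='a': π[34]=0 (border '')
j=35 s[j]='b': π[35]=1 (border 'b')
j=36 s[j]='b': π[36]=2 (border 'bb')
j=37 s[j]='c': π[37]=3 (border 'bbc')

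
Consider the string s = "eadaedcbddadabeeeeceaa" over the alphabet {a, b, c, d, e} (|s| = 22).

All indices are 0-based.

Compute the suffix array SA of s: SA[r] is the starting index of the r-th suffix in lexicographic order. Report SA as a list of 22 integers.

rank→(start, suffix):
  0 → (21, 'a')
  1 → (20, 'aa')
  2 → (12, 'abeeeeceaa')
  3 → (10, 'adabeeeeceaa')
  4 → (1, 'adaedcbddadabeeeeceaa')
  5 → (3, 'aedcbddadabeeeeceaa')
  6 → (7, 'bddadabeeeeceaa')
  7 → (13, 'beeeeceaa')
  8 → (6, 'cbddadabeeeeceaa')
  9 → (18, 'ceaa')
  10 → (11, 'dabeeeeceaa')
  11 → (9, 'dadabeeeeceaa')
  12 → (2, 'daedcbddadabeeeeceaa')
  13 → (5, 'dcbddadabeeeeceaa')
  14 → (8, 'ddadabeeeeceaa')
  15 → (19, 'eaa')
  16 → (0, 'eadaedcbddadabeeeeceaa')
  17 → (17, 'eceaa')
  18 → (4, 'edcbddadabeeeeceaa')
  19 → (16, 'eeceaa')
  20 → (15, 'eeeceaa')
  21 → (14, 'eeeeceaa')

[21, 20, 12, 10, 1, 3, 7, 13, 6, 18, 11, 9, 2, 5, 8, 19, 0, 17, 4, 16, 15, 14]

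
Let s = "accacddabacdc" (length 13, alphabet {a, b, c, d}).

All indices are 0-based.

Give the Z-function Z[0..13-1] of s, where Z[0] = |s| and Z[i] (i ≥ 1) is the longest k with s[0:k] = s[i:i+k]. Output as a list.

[13, 0, 0, 2, 0, 0, 0, 1, 0, 2, 0, 0, 0]

Z[0]=13
i=1: outside box; Z[1]=0
i=2: outside box; Z[2]=0
i=3: outside box; Z[3]=2 grow→box=[3,5)
i=4: min(r-i=1, Z[1]=0)=0; Z[4]=0
i=5: outside box; Z[5]=0
i=6: outside box; Z[6]=0
i=7: outside box; Z[7]=1 grow→box=[7,8)
i=8: outside box; Z[8]=0
i=9: outside box; Z[9]=2 grow→box=[9,11)
i=10: min(r-i=1, Z[1]=0)=0; Z[10]=0
i=11: outside box; Z[11]=0
i=12: outside box; Z[12]=0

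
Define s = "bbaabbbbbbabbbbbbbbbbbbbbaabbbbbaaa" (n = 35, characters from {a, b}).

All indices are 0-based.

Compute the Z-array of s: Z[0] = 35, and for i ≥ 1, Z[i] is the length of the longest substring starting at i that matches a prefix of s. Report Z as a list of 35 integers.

Z[0]=35
i=1: i≥r, start 0; Z[1]=1 grow→box=[1,2)
i=2: i≥r, start 0; Z[2]=0
i=3: i≥r, start 0; Z[3]=0
i=4: i≥r, start 0; Z[4]=2 grow→box=[4,6)
i=5: min(r-i=1, Z[1]=1)=1; Z[5]=2 grow→box=[5,7)
i=6: min(r-i=1, Z[1]=1)=1; Z[6]=2 grow→box=[6,8)
i=7: min(r-i=1, Z[1]=1)=1; Z[7]=2 grow→box=[7,9)
i=8: min(r-i=1, Z[1]=1)=1; Z[8]=3 grow→box=[8,11)
i=9: min(r-i=2, Z[1]=1)=1; Z[9]=1
i=10: min(r-i=1, Z[2]=0)=0; Z[10]=0
i=11: i≥r, start 0; Z[11]=2 grow→box=[11,13)
i=12: min(r-i=1, Z[1]=1)=1; Z[12]=2 grow→box=[12,14)
i=13: min(r-i=1, Z[1]=1)=1; Z[13]=2 grow→box=[13,15)
i=14: min(r-i=1, Z[1]=1)=1; Z[14]=2 grow→box=[14,16)
i=15: min(r-i=1, Z[1]=1)=1; Z[15]=2 grow→box=[15,17)
i=16: min(r-i=1, Z[1]=1)=1; Z[16]=2 grow→box=[16,18)
i=17: min(r-i=1, Z[1]=1)=1; Z[17]=2 grow→box=[17,19)
i=18: min(r-i=1, Z[1]=1)=1; Z[18]=2 grow→box=[18,20)
i=19: min(r-i=1, Z[1]=1)=1; Z[19]=2 grow→box=[19,21)
i=20: min(r-i=1, Z[1]=1)=1; Z[20]=2 grow→box=[20,22)
i=21: min(r-i=1, Z[1]=1)=1; Z[21]=2 grow→box=[21,23)
i=22: min(r-i=1, Z[1]=1)=1; Z[22]=2 grow→box=[22,24)
i=23: min(r-i=1, Z[1]=1)=1; Z[23]=9 grow→box=[23,32)
i=24: min(r-i=8, Z[1]=1)=1; Z[24]=1
i=25: min(r-i=7, Z[2]=0)=0; Z[25]=0
i=26: min(r-i=6, Z[3]=0)=0; Z[26]=0
i=27: min(r-i=5, Z[4]=2)=2; Z[27]=2
i=28: min(r-i=4, Z[5]=2)=2; Z[28]=2
i=29: min(r-i=3, Z[6]=2)=2; Z[29]=2
i=30: min(r-i=2, Z[7]=2)=2; Z[30]=4 grow→box=[30,34)
i=31: min(r-i=3, Z[1]=1)=1; Z[31]=1
i=32: min(r-i=2, Z[2]=0)=0; Z[32]=0
i=33: min(r-i=1, Z[3]=0)=0; Z[33]=0
i=34: i≥r, start 0; Z[34]=0

[35, 1, 0, 0, 2, 2, 2, 2, 3, 1, 0, 2, 2, 2, 2, 2, 2, 2, 2, 2, 2, 2, 2, 9, 1, 0, 0, 2, 2, 2, 4, 1, 0, 0, 0]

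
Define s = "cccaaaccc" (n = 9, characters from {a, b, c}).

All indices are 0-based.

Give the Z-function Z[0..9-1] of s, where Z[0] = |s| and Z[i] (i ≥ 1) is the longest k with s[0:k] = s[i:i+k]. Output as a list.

[9, 2, 1, 0, 0, 0, 3, 2, 1]

Z[0]=9
i=1: fresh scan; Z[1]=2 grow→box=[1,3)
i=2: min(r-i=1, Z[1]=2)=1; Z[2]=1
i=3: fresh scan; Z[3]=0
i=4: fresh scan; Z[4]=0
i=5: fresh scan; Z[5]=0
i=6: fresh scan; Z[6]=3 grow→box=[6,9)
i=7: min(r-i=2, Z[1]=2)=2; Z[7]=2
i=8: min(r-i=1, Z[2]=1)=1; Z[8]=1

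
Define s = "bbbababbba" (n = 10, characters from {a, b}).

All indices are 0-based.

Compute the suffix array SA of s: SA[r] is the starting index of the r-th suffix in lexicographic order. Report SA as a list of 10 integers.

rank | idx | suffix
   0 |   9 | a
   1 |   3 | ababbba
   2 |   5 | abbba
   3 |   8 | ba
   4 |   2 | bababbba
   5 |   4 | babbba
   6 |   7 | bba
   7 |   1 | bbababbba
   8 |   6 | bbba
   9 |   0 | bbbababbba

[9, 3, 5, 8, 2, 4, 7, 1, 6, 0]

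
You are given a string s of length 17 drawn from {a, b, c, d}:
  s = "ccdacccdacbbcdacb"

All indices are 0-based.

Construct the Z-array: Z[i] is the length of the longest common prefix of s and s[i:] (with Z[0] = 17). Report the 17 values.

[17, 1, 0, 0, 2, 5, 1, 0, 0, 1, 0, 0, 1, 0, 0, 1, 0]

Z[0]=17
i=1: outside box; Z[1]=1 extend→box=[1,2)
i=2: outside box; Z[2]=0
i=3: outside box; Z[3]=0
i=4: outside box; Z[4]=2 extend→box=[4,6)
i=5: min(r-i=1, Z[1]=1)=1; Z[5]=5 extend→box=[5,10)
i=6: min(r-i=4, Z[1]=1)=1; Z[6]=1
i=7: min(r-i=3, Z[2]=0)=0; Z[7]=0
i=8: min(r-i=2, Z[3]=0)=0; Z[8]=0
i=9: min(r-i=1, Z[4]=2)=1; Z[9]=1
i=10: outside box; Z[10]=0
i=11: outside box; Z[11]=0
i=12: outside box; Z[12]=1 extend→box=[12,13)
i=13: outside box; Z[13]=0
i=14: outside box; Z[14]=0
i=15: outside box; Z[15]=1 extend→box=[15,16)
i=16: outside box; Z[16]=0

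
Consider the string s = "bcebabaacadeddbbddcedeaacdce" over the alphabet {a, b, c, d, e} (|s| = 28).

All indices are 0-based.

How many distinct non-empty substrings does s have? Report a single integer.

rank→(start, suffix):
  0 → (6, 'aacadeddbbddcedeaacdce')
  1 → (22, 'aacdce')
  2 → (4, 'abaacadeddbbddcedeaacdce')
  3 → (7, 'acadeddbbddcedeaacdce')
  4 → (23, 'acdce')
  5 → (9, 'adeddbbddcedeaacdce')
  6 → (5, 'baacadeddbbddcedeaacdce')
  7 → (3, 'babaacadeddbbddcedeaacdce')
  8 → (14, 'bbddcedeaacdce')
  9 → (0, 'bcebabaacadeddbbddcedeaacdce')
  10 → (15, 'bddcedeaacdce')
  11 → (8, 'cadeddbbddcedeaacdce')
  12 → (24, 'cdce')
  13 → (26, 'ce')
  14 → (1, 'cebabaacadeddbbddcedeaacdce')
  15 → (18, 'cedeaacdce')
  16 → (13, 'dbbddcedeaacdce')
  17 → (25, 'dce')
  18 → (17, 'dcedeaacdce')
  19 → (12, 'ddbbddcedeaacdce')
  20 → (16, 'ddcedeaacdce')
  21 → (20, 'deaacdce')
  22 → (10, 'deddbbddcedeaacdce')
  23 → (27, 'e')
  24 → (21, 'eaacdce')
  25 → (2, 'ebabaacadeddbbddcedeaacdce')
  26 → (11, 'eddbbddcedeaacdce')
  27 → (19, 'edeaacdce')

SA = [6, 22, 4, 7, 23, 9, 5, 3, 14, 0, 15, 8, 24, 26, 1, 18, 13, 25, 17, 12, 16, 20, 10, 27, 21, 2, 11, 19]
rank  pair      lcp
   1  s[6:],s[22:]  3  'aac'
   2  s[22:],s[4:]  1  'a'
   3  s[4:],s[7:]  1  'a'
   4  s[7:],s[23:]  2  'ac'
   5  s[23:],s[9:]  1  'a'
   6  s[9:],s[5:]  0  ''
   7  s[5:],s[3:]  2  'ba'
   8  s[3:],s[14:]  1  'b'
   9  s[14:],s[0:]  1  'b'
  10  s[0:],s[15:]  1  'b'
  11  s[15:],s[8:]  0  ''
  12  s[8:],s[24:]  1  'c'
  13  s[24:],s[26:]  1  'c'
  14  s[26:],s[1:]  2  'ce'
  15  s[1:],s[18:]  2  'ce'
  16  s[18:],s[13:]  0  ''
  17  s[13:],s[25:]  1  'd'
  18  s[25:],s[17:]  3  'dce'
  19  s[17:],s[12:]  1  'd'
  20  s[12:],s[16:]  2  'dd'
  21  s[16:],s[20:]  1  'd'
  22  s[20:],s[10:]  2  'de'
  23  s[10:],s[27:]  0  ''
  24  s[27:],s[21:]  1  'e'
  25  s[21:],s[2:]  1  'e'
  26  s[2:],s[11:]  1  'e'
  27  s[11:],s[19:]  2  'ed'

n(n+1)/2 = 28·29/2 = 406
Σ LCP = 0 + 3 + 1 + 1 + 2 + 1 + 0 + 2 + 1 + 1 + 1 + 0 + 1 + 1 + 2 + 2 + 0 + 1 + 3 + 1 + 2 + 1 + 2 + 0 + 1 + 1 + 1 + 2 = 34
distinct = 406 − 34 = 372

372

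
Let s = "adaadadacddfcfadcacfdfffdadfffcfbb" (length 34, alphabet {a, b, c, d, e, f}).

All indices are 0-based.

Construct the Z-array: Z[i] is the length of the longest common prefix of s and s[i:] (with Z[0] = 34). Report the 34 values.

Z[0]=34
i=1: fresh scan; Z[1]=0
i=2: fresh scan; Z[2]=1 extend→box=[2,3)
i=3: fresh scan; Z[3]=3 extend→box=[3,6)
i=4: min(r-i=2, Z[1]=0)=0; Z[4]=0
i=5: min(r-i=1, Z[2]=1)=1; Z[5]=3 extend→box=[5,8)
i=6: min(r-i=2, Z[1]=0)=0; Z[6]=0
i=7: min(r-i=1, Z[2]=1)=1; Z[7]=1
i=8: fresh scan; Z[8]=0
i=9: fresh scan; Z[9]=0
i=10: fresh scan; Z[10]=0
i=11: fresh scan; Z[11]=0
i=12: fresh scan; Z[12]=0
i=13: fresh scan; Z[13]=0
i=14: fresh scan; Z[14]=2 extend→box=[14,16)
i=15: min(r-i=1, Z[1]=0)=0; Z[15]=0
i=16: fresh scan; Z[16]=0
i=17: fresh scan; Z[17]=1 extend→box=[17,18)
i=18: fresh scan; Z[18]=0
i=19: fresh scan; Z[19]=0
i=20: fresh scan; Z[20]=0
i=21: fresh scan; Z[21]=0
i=22: fresh scan; Z[22]=0
i=23: fresh scan; Z[23]=0
i=24: fresh scan; Z[24]=0
i=25: fresh scan; Z[25]=2 extend→box=[25,27)
i=26: min(r-i=1, Z[1]=0)=0; Z[26]=0
i=27: fresh scan; Z[27]=0
i=28: fresh scan; Z[28]=0
i=29: fresh scan; Z[29]=0
i=30: fresh scan; Z[30]=0
i=31: fresh scan; Z[31]=0
i=32: fresh scan; Z[32]=0
i=33: fresh scan; Z[33]=0

[34, 0, 1, 3, 0, 3, 0, 1, 0, 0, 0, 0, 0, 0, 2, 0, 0, 1, 0, 0, 0, 0, 0, 0, 0, 2, 0, 0, 0, 0, 0, 0, 0, 0]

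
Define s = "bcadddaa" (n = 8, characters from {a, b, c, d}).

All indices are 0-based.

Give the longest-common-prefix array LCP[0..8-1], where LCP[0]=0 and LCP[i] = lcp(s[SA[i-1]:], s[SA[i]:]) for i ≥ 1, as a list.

[0, 1, 1, 0, 0, 0, 1, 2]

sorted suffixes:
  #0 SA[0]=7  'a'
  #1 SA[1]=6  'aa'
  #2 SA[2]=2  'adddaa'
  #3 SA[3]=0  'bcadddaa'
  #4 SA[4]=1  'cadddaa'
  #5 SA[5]=5  'daa'
  #6 SA[6]=4  'ddaa'
  #7 SA[7]=3  'dddaa'

SA = [7, 6, 2, 0, 1, 5, 4, 3]
[i] adj suffixes → lcp
  [1] 7/6 → 1 ('a')
  [2] 6/2 → 1 ('a')
  [3] 2/0 → 0 ('')
  [4] 0/1 → 0 ('')
  [5] 1/5 → 0 ('')
  [6] 5/4 → 1 ('d')
  [7] 4/3 → 2 ('dd')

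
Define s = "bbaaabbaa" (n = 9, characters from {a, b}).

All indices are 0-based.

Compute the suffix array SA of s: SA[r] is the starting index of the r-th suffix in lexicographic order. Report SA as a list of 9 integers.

[8, 7, 2, 3, 4, 6, 1, 5, 0]

sorted suffixes:
  #0 SA[0]=8  'a'
  #1 SA[1]=7  'aa'
  #2 SA[2]=2  'aaabbaa'
  #3 SA[3]=3  'aabbaa'
  #4 SA[4]=4  'abbaa'
  #5 SA[5]=6  'baa'
  #6 SA[6]=1  'baaabbaa'
  #7 SA[7]=5  'bbaa'
  #8 SA[8]=0  'bbaaabbaa'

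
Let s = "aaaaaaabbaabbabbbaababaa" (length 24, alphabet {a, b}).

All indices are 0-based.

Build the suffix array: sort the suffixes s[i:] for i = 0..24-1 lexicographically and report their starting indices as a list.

[23, 22, 0, 1, 2, 3, 4, 17, 5, 9, 20, 18, 6, 10, 13, 21, 16, 8, 19, 12, 15, 7, 11, 14]

sorted suffixes:
  #0 SA[0]=23  'a'
  #1 SA[1]=22  'aa'
  #2 SA[2]=0  'aaaaaaabbaabbabbbaababaa'
  #3 SA[3]=1  'aaaaaabbaabbabbbaababaa'
  #4 SA[4]=2  'aaaaabbaabbabbbaababaa'
  #5 SA[5]=3  'aaaabbaabbabbbaababaa'
  #6 SA[6]=4  'aaabbaabbabbbaababaa'
  #7 SA[7]=17  'aababaa'
  #8 SA[8]=5  'aabbaabbabbbaababaa'
  #9 SA[9]=9  'aabbabbbaababaa'
  #10 SA[10]=20  'abaa'
  #11 SA[11]=18  'ababaa'
  #12 SA[12]=6  'abbaabbabbbaababaa'
  #13 SA[13]=10  'abbabbbaababaa'
  #14 SA[14]=13  'abbbaababaa'
  #15 SA[15]=21  'baa'
  #16 SA[16]=16  'baababaa'
  #17 SA[17]=8  'baabbabbbaababaa'
  #18 SA[18]=19  'babaa'
  #19 SA[19]=12  'babbbaababaa'
  #20 SA[20]=15  'bbaababaa'
  #21 SA[21]=7  'bbaabbabbbaababaa'
  #22 SA[22]=11  'bbabbbaababaa'
  #23 SA[23]=14  'bbbaababaa'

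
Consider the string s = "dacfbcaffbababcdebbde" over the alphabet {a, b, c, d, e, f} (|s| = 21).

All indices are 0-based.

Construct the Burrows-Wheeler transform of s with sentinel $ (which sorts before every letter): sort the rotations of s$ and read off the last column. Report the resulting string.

ebbdcfaefabbba$bcddfca

rank  rotation                last
    0  $dacfbcaffbababcdebbde  e
    1  ababcdebbde$dacfbcaffb  b
    2  abcdebbde$dacfbcaffbab  b
    3  acfbcaffbababcdebbde$d  d
    4  affbababcdebbde$dacfbc  c
    5  bababcdebbde$dacfbcaff  f
    6  babcdebbde$dacfbcaffba  a
    7  bbde$dacfbcaffbababcde  e
    8  bcaffbababcdebbde$dacf  f
    9  bcdebbde$dacfbcaffbaba  a
   10  bde$dacfbcaffbababcdeb  b
   11  caffbababcdebbde$dacfb  b
   12  cdebbde$dacfbcaffbabab  b
   13  cfbcaffbababcdebbde$da  a
   14  dacfbcaffbababcdebbde$  $
   15  de$dacfbcaffbababcdebb  b
   16  debbde$dacfbcaffbababc  c
   17  e$dacfbcaffbababcdebbd  d
   18  ebbde$dacfbcaffbababcd  d
   19  fbababcdebbde$dacfbcaf  f
   20  fbcaffbababcdebbde$dac  c
   21  ffbababcdebbde$dacfbca  a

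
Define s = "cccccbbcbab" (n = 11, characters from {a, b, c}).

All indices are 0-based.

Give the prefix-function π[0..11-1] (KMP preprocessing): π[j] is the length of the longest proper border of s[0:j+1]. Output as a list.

π[0] = 0
j=1 s[j]='c': π[1]=1 (border 'c')
j=2 s[j]='c': π[2]=2 (border 'cc')
j=3 s[j]='c': π[3]=3 (border 'ccc')
j=4 s[j]='c': π[4]=4 (border 'cccc')
j=5 s[j]='b': k: 4→3→2→1→0; π[5]=0 (border '')
j=6 s[j]='b': π[6]=0 (border '')
j=7 s[j]='c': π[7]=1 (border 'c')
j=8 s[j]='b': k: 1→0; π[8]=0 (border '')
j=9 s[j]='a': π[9]=0 (border '')
j=10 s[j]='b': π[10]=0 (border '')

[0, 1, 2, 3, 4, 0, 0, 1, 0, 0, 0]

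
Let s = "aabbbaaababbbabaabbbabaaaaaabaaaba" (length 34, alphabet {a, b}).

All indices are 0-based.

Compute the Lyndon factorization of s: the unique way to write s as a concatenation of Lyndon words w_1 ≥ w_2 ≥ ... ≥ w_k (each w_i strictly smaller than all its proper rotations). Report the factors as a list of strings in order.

emit factor 1: 'aabbb' (i=0, period=5)
emit factor 2: 'aaababbbabaabbbab' (i=5, period=17)
emit factor 3: 'aaaaaabaaab' (i=22, period=11)
emit factor 4: 'a' (i=33, period=1)

["aabbb", "aaababbbabaabbbab", "aaaaaabaaab", "a"]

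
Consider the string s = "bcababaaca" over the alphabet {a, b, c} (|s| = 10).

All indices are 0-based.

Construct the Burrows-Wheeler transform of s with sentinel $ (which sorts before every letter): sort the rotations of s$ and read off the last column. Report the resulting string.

acbbcaaa$ab

rank  rotation     last
    0  $bcababaaca  a
    1  a$bcababaac  c
    2  aaca$bcabab  b
    3  abaaca$bcab  b
    4  ababaaca$bc  c
    5  aca$bcababa  a
    6  baaca$bcaba  a
    7  babaaca$bca  a
    8  bcababaaca$  $
    9  ca$bcababaa  a
   10  cababaaca$b  b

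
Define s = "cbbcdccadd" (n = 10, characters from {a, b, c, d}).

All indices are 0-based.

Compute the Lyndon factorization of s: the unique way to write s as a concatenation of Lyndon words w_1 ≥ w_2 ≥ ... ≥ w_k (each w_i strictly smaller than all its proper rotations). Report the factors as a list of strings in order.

emit factor 1: 'c' (i=0, period=1)
emit factor 2: 'bbcdcc' (i=1, period=6)
emit factor 3: 'add' (i=7, period=3)

["c", "bbcdcc", "add"]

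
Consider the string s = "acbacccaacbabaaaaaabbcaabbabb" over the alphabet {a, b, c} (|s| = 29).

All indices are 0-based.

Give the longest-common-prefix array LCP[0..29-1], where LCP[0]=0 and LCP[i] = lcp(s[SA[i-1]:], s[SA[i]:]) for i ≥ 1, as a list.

[0, 5, 4, 3, 2, 4, 2, 1, 2, 3, 3, 1, 4, 2, 0, 1, 2, 3, 2, 1, 2, 2, 1, 0, 3, 1, 3, 1, 2]

sorted suffixes:
  #0 SA[0]=13  'aaaaaabbcaabbabb'
  #1 SA[1]=14  'aaaaabbcaabbabb'
  #2 SA[2]=15  'aaaabbcaabbabb'
  #3 SA[3]=16  'aaabbcaabbabb'
  #4 SA[4]=22  'aabbabb'
  #5 SA[5]=17  'aabbcaabbabb'
  #6 SA[6]=7  'aacbabaaaaaabbcaabbabb'
  #7 SA[7]=11  'abaaaaaabbcaabbabb'
  #8 SA[8]=26  'abb'
  #9 SA[9]=23  'abbabb'
  #10 SA[10]=18  'abbcaabbabb'
  #11 SA[11]=8  'acbabaaaaaabbcaabbabb'
  #12 SA[12]=0  'acbacccaacbabaaaaaabbcaabbabb'
  #13 SA[13]=3  'acccaacbabaaaaaabbcaabbabb'
  #14 SA[14]=28  'b'
  #15 SA[15]=12  'baaaaaabbcaabbabb'
  #16 SA[16]=10  'babaaaaaabbcaabbabb'
  #17 SA[17]=25  'babb'
  #18 SA[18]=2  'bacccaacbabaaaaaabbcaabbabb'
  #19 SA[19]=27  'bb'
  #20 SA[20]=24  'bbabb'
  #21 SA[21]=19  'bbcaabbabb'
  #22 SA[22]=20  'bcaabbabb'
  #23 SA[23]=21  'caabbabb'
  #24 SA[24]=6  'caacbabaaaaaabbcaabbabb'
  #25 SA[25]=9  'cbabaaaaaabbcaabbabb'
  #26 SA[26]=1  'cbacccaacbabaaaaaabbcaabbabb'
  #27 SA[27]=5  'ccaacbabaaaaaabbcaabbabb'
  #28 SA[28]=4  'cccaacbabaaaaaabbcaabbabb'

SA = [13, 14, 15, 16, 22, 17, 7, 11, 26, 23, 18, 8, 0, 3, 28, 12, 10, 25, 2, 27, 24, 19, 20, 21, 6, 9, 1, 5, 4]
i: (SA[i-1],SA[i]) lcp shared
  1: (13,14) 5 'aaaaa'
  2: (14,15) 4 'aaaa'
  3: (15,16) 3 'aaa'
  4: (16,22) 2 'aa'
  5: (22,17) 4 'aabb'
  6: (17,7) 2 'aa'
  7: (7,11) 1 'a'
  8: (11,26) 2 'ab'
  9: (26,23) 3 'abb'
  10: (23,18) 3 'abb'
  11: (18,8) 1 'a'
  12: (8,0) 4 'acba'
  13: (0,3) 2 'ac'
  14: (3,28) 0 ''
  15: (28,12) 1 'b'
  16: (12,10) 2 'ba'
  17: (10,25) 3 'bab'
  18: (25,2) 2 'ba'
  19: (2,27) 1 'b'
  20: (27,24) 2 'bb'
  21: (24,19) 2 'bb'
  22: (19,20) 1 'b'
  23: (20,21) 0 ''
  24: (21,6) 3 'caa'
  25: (6,9) 1 'c'
  26: (9,1) 3 'cba'
  27: (1,5) 1 'c'
  28: (5,4) 2 'cc'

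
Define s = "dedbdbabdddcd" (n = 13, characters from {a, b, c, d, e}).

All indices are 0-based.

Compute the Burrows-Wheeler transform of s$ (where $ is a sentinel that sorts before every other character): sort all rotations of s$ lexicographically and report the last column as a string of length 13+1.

rank  rotation        last
    0  $dedbdbabdddcd  d
    1  abdddcd$dedbdb  b
    2  babdddcd$dedbd  d
    3  bdbabdddcd$ded  d
    4  bdddcd$dedbdba  a
    5  cd$dedbdbabddd  d
    6  d$dedbdbabdddc  c
    7  dbabdddcd$dedb  b
    8  dbdbabdddcd$de  e
    9  dcd$dedbdbabdd  d
   10  ddcd$dedbdbabd  d
   11  dddcd$dedbdbab  b
   12  dedbdbabdddcd$  $
   13  edbdbabdddcd$d  d

dbddadcbeddb$d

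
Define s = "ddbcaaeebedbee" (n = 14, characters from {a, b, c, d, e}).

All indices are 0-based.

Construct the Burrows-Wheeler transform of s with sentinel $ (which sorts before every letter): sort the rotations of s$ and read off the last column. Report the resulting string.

rank  rotation         last
    0  $ddbcaaeebedbee  e
    1  aaeebedbee$ddbc  c
    2  aeebedbee$ddbca  a
    3  bcaaeebedbee$dd  d
    4  bedbee$ddbcaaee  e
    5  bee$ddbcaaeebed  d
    6  caaeebedbee$ddb  b
    7  dbcaaeebedbee$d  d
    8  dbee$ddbcaaeebe  e
    9  ddbcaaeebedbee$  $
   10  e$ddbcaaeebedbe  e
   11  ebedbee$ddbcaae  e
   12  edbee$ddbcaaeeb  b
   13  ee$ddbcaaeebedb  b
   14  eebedbee$ddbcaa  a

ecadedbde$eebba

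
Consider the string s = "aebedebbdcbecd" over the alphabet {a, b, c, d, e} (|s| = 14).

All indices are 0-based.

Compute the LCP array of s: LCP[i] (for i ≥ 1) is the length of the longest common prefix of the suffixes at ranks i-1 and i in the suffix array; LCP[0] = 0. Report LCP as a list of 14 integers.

[0, 0, 1, 1, 2, 0, 1, 0, 1, 1, 0, 2, 1, 1]

rank | idx | suffix
   0 |   0 | aebedebbdcbecd
   1 |   6 | bbdcbecd
   2 |   7 | bdcbecd
   3 |  10 | becd
   4 |   2 | bedebbdcbecd
   5 |   9 | cbecd
   6 |  12 | cd
   7 |  13 | d
   8 |   8 | dcbecd
   9 |   4 | debbdcbecd
  10 |   5 | ebbdcbecd
  11 |   1 | ebedebbdcbecd
  12 |  11 | ecd
  13 |   3 | edebbdcbecd

SA = [0, 6, 7, 10, 2, 9, 12, 13, 8, 4, 5, 1, 11, 3]
[i] adj suffixes → lcp
  [1] 0/6 → 0 ('')
  [2] 6/7 → 1 ('b')
  [3] 7/10 → 1 ('b')
  [4] 10/2 → 2 ('be')
  [5] 2/9 → 0 ('')
  [6] 9/12 → 1 ('c')
  [7] 12/13 → 0 ('')
  [8] 13/8 → 1 ('d')
  [9] 8/4 → 1 ('d')
  [10] 4/5 → 0 ('')
  [11] 5/1 → 2 ('eb')
  [12] 1/11 → 1 ('e')
  [13] 11/3 → 1 ('e')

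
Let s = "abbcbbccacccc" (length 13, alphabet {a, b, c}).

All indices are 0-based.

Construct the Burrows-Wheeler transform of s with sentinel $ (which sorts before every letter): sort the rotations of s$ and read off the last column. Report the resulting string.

rank  rotation        last
    0  $abbcbbccacccc  c
    1  abbcbbccacccc$  $
    2  acccc$abbcbbcc  c
    3  bbcbbccacccc$a  a
    4  bbccacccc$abbc  c
    5  bcbbccacccc$ab  b
    6  bccacccc$abbcb  b
    7  c$abbcbbccaccc  c
    8  cacccc$abbcbbc  c
    9  cbbccacccc$abb  b
   10  cc$abbcbbccacc  c
   11  ccacccc$abbcbb  b
   12  ccc$abbcbbccac  c
   13  cccc$abbcbbcca  a

c$cacbbccbcbca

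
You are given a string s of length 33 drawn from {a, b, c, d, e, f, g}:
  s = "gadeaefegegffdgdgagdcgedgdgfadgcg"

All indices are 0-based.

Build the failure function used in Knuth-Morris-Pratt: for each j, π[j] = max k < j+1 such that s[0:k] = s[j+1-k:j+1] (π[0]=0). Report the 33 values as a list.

[0, 0, 0, 0, 0, 0, 0, 0, 1, 0, 1, 0, 0, 0, 1, 0, 1, 2, 1, 0, 0, 1, 0, 0, 1, 0, 1, 0, 0, 0, 1, 0, 1]

π[0] = 0
j=1 s[j]='a': π[1]=0 (border '')
j=2 s[j]='d': π[2]=0 (border '')
j=3 s[j]='e': π[3]=0 (border '')
j=4 s[j]='a': π[4]=0 (border '')
j=5 s[j]='e': π[5]=0 (border '')
j=6 s[j]='f': π[6]=0 (border '')
j=7 s[j]='e': π[7]=0 (border '')
j=8 s[j]='g': π[8]=1 (border 'g')
j=9 s[j]='e': k: 1→0; π[9]=0 (border '')
j=10 s[j]='g': π[10]=1 (border 'g')
j=11 s[j]='f': k: 1→0; π[11]=0 (border '')
j=12 s[j]='f': π[12]=0 (border '')
j=13 s[j]='d': π[13]=0 (border '')
j=14 s[j]='g': π[14]=1 (border 'g')
j=15 s[j]='d': k: 1→0; π[15]=0 (border '')
j=16 s[j]='g': π[16]=1 (border 'g')
j=17 s[j]='a': π[17]=2 (border 'ga')
j=18 s[j]='g': k: 2→0; π[18]=1 (border 'g')
j=19 s[j]='d': k: 1→0; π[19]=0 (border '')
j=20 s[j]='c': π[20]=0 (border '')
j=21 s[j]='g': π[21]=1 (border 'g')
j=22 s[j]='e': k: 1→0; π[22]=0 (border '')
j=23 s[j]='d': π[23]=0 (border '')
j=24 s[j]='g': π[24]=1 (border 'g')
j=25 s[j]='d': k: 1→0; π[25]=0 (border '')
j=26 s[j]='g': π[26]=1 (border 'g')
j=27 s[j]='f': k: 1→0; π[27]=0 (border '')
j=28 s[j]='a': π[28]=0 (border '')
j=29 s[j]='d': π[29]=0 (border '')
j=30 s[j]='g': π[30]=1 (border 'g')
j=31 s[j]='c': k: 1→0; π[31]=0 (border '')
j=32 s[j]='g': π[32]=1 (border 'g')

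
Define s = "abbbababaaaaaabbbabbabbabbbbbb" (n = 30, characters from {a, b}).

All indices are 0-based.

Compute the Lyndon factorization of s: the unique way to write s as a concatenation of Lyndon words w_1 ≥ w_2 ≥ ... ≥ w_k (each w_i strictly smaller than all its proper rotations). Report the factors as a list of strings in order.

["abbb", "ab", "ab", "aaaaaabbbabbabbabbbbbb"]

emit factor 1: 'abbb' (i=0, period=4)
emit factor 2: 'ab' (i=4, period=2)
emit factor 3: 'ab' (i=6, period=2)
emit factor 4: 'aaaaaabbbabbabbabbbbbb' (i=8, period=22)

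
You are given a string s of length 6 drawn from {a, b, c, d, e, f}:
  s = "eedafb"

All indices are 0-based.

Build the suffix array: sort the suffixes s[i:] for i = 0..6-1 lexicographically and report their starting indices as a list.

[3, 5, 2, 1, 0, 4]

sorted suffixes:
  #0 SA[0]=3  'afb'
  #1 SA[1]=5  'b'
  #2 SA[2]=2  'dafb'
  #3 SA[3]=1  'edafb'
  #4 SA[4]=0  'eedafb'
  #5 SA[5]=4  'fb'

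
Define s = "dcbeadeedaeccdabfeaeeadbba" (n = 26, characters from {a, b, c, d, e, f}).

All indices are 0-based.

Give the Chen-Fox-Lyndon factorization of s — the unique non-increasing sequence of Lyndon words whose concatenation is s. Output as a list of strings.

["d", "c", "be", "adeedaeccd", "abfeaeeadbb", "a"]

emit factor 1: 'd' (i=0, period=1)
emit factor 2: 'c' (i=1, period=1)
emit factor 3: 'be' (i=2, period=2)
emit factor 4: 'adeedaeccd' (i=4, period=10)
emit factor 5: 'abfeaeeadbb' (i=14, period=11)
emit factor 6: 'a' (i=25, period=1)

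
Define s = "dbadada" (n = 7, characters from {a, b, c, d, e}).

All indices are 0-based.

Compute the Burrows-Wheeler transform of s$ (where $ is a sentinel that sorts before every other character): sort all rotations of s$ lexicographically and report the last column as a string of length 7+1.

rank  rotation  last
    0  $dbadada  a
    1  a$dbadad  d
    2  ada$dbad  d
    3  adada$db  b
    4  badada$d  d
    5  da$dbada  a
    6  dada$dba  a
    7  dbadada$  $

addbdaa$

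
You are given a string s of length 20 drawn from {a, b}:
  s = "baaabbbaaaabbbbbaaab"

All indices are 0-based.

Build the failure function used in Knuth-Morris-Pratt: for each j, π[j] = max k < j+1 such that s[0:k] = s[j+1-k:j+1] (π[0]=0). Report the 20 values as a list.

[0, 0, 0, 0, 1, 1, 1, 2, 3, 4, 0, 1, 1, 1, 1, 1, 2, 3, 4, 5]

π[0] = 0
j=1 s[j]='a': π[1]=0 (border '')
j=2 s[j]='a': π[2]=0 (border '')
j=3 s[j]='a': π[3]=0 (border '')
j=4 s[j]='b': π[4]=1 (border 'b')
j=5 s[j]='b': k: 1→0; π[5]=1 (border 'b')
j=6 s[j]='b': k: 1→0; π[6]=1 (border 'b')
j=7 s[j]='a': π[7]=2 (border 'ba')
j=8 s[j]='a': π[8]=3 (border 'baa')
j=9 s[j]='a': π[9]=4 (border 'baaa')
j=10 s[j]='a': k: 4→0; π[10]=0 (border '')
j=11 s[j]='b': π[11]=1 (border 'b')
j=12 s[j]='b': k: 1→0; π[12]=1 (border 'b')
j=13 s[j]='b': k: 1→0; π[13]=1 (border 'b')
j=14 s[j]='b': k: 1→0; π[14]=1 (border 'b')
j=15 s[j]='b': k: 1→0; π[15]=1 (border 'b')
j=16 s[j]='a': π[16]=2 (border 'ba')
j=17 s[j]='a': π[17]=3 (border 'baa')
j=18 s[j]='a': π[18]=4 (border 'baaa')
j=19 s[j]='b': π[19]=5 (border 'baaab')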